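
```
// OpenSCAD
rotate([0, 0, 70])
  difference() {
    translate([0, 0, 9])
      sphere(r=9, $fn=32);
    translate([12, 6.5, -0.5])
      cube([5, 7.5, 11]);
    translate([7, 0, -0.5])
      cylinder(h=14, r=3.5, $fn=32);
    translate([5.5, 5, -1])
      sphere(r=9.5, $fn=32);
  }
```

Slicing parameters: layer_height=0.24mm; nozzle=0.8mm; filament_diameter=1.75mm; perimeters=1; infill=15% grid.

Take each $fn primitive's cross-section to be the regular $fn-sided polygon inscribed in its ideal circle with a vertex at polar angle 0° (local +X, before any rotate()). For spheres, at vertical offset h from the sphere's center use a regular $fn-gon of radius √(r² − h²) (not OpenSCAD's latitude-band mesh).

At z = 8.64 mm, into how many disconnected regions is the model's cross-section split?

1

At z = 8.64 mm: the sphere: section is a regular 32-gon, circumradius = √(r²−h²) = √(9²−0.36²) = 8.993; the cube at (12, 6.5) is present — its section is the full 5×7.5 rectangle; the r=3.5 cylinder at (7, 0) gives a regular 32-gon of circumradius 3.5 (constant along its height); the sphere at (5.5, 5) does not reach this height (|z−center|=9.640 > r=9.5); After the difference (first − rest): starting from the r=9 sphere, the 5×7.5 cube at (12, 6.5) misses the remaining region (no effect); the r=3.5 cylinder at (7, 0) partially overlaps it — only the 30.98 mm² overlap (of its 38.24 mm²) is removed, clipping the outline — 1 connected region; (whole slice rotated 70° about Z — lengths, areas and connectivity unchanged). The result has 1 disconnected region.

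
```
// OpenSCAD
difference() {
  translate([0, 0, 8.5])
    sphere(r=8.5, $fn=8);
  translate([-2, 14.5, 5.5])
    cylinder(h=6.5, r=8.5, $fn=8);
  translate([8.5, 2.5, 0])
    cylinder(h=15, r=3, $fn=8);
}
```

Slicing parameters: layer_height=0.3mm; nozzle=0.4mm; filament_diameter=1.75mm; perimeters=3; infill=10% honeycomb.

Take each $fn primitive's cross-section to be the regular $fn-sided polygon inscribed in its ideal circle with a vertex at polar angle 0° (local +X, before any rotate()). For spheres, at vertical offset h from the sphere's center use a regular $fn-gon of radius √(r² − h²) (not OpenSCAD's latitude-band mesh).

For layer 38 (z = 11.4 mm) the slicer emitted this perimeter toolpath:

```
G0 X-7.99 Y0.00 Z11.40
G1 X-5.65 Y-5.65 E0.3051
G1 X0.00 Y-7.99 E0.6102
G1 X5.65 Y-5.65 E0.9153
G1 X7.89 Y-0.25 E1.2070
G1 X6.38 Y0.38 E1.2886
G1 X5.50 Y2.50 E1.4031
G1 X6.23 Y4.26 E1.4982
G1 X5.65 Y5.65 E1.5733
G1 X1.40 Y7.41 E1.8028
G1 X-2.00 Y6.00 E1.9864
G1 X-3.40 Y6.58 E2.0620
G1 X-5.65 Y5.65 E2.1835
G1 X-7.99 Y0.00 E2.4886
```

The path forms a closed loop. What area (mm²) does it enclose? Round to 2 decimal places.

171.78 mm²

Apply the shoelace formula to the sequence of (X, Y) vertices; enclosed area = 171.78 mm².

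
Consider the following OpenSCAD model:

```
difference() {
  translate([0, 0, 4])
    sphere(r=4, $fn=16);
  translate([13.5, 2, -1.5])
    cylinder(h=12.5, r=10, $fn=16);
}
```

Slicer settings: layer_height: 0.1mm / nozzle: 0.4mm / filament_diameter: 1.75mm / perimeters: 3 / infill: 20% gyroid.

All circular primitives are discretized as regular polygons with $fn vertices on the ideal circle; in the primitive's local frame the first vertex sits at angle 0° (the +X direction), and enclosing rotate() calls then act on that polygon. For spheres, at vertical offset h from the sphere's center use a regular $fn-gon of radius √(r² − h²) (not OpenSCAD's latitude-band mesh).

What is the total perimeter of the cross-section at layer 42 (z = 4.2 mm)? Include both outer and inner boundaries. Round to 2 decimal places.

At z = 4.2 mm: the r=4 sphere slices to a regular 16-gon of circumradius 3.995 (√(r²−h²) with h=0.2 from center) (perimeter = 2·16·3.995·sin(180°/16) = 24.94 mm); the cylinder at (13.5, 2): section is a regular 16-gon, circumradius r=10 (perimeter = 2·16·10.000·sin(180°/16) = 62.43 mm); Subtracting the remaining from the first: starting from the r=4 sphere, the r=10 cylinder at (13.5, 2) partially overlaps it — only the 0.17 mm² overlap (of its 306.15 mm²) is removed, clipping the outline — boundary = 24.90 mm. Overall, the cross-section is a single solid region. Total boundary length (outer) = 24.90 mm.

24.90 mm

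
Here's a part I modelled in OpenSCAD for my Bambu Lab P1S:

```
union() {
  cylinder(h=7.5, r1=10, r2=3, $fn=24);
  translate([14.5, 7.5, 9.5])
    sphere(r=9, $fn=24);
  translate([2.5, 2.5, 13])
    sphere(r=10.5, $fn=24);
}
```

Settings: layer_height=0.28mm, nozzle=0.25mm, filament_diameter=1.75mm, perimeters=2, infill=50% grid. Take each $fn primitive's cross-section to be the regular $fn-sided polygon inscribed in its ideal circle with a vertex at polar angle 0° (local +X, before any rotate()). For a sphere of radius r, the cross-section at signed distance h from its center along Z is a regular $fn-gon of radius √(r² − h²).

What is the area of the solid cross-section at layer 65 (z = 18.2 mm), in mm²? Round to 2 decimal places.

274.93 mm²

At z = 18.2 mm: the cone is not intersected at this z (z outside [0, 7.5]); the r=9 sphere at (14.5, 7.5) contributes a regular 24-gon of circumradius √(9²−8.7²) = 2.304 (area = (24/2)·2.304²·sin(360°/24) = 16.49 mm²); the sphere at (2.5, 2.5): section is a regular 24-gon, circumradius = √(r²−h²) = √(10.5²−5.2²) = 9.122 (area = (24/2)·9.122²·sin(360°/24) = 258.44 mm²); Taking the union: the 2 present regions are separate (no shared area or edge), so areas and boundary lengths simply add and each stays a separate island — area = 274.93 mm². Overall, the cross-section has 2 separate islands. Net area = 274.93 mm².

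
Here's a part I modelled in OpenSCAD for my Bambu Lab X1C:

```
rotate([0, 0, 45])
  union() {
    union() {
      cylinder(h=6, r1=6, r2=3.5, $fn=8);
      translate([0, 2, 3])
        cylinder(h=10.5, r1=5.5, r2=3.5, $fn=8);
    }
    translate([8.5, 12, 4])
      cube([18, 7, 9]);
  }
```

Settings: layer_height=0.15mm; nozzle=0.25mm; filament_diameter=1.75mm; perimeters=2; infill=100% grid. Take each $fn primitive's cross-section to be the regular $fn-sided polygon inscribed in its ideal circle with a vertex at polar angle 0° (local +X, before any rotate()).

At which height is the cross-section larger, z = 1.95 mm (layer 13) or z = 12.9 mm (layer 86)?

layer 86 (z = 12.9 mm)

Layer 13 (z = 1.95): the cone: at t=0.325 of its height the radius interpolates to r₁+(r₂−r₁)t = 5.188, giving a regular 8-gon of that circumradius (area = (8/2)·5.188²·sin(360°/8) = 76.11 mm²); the cone at (0, 2) does not reach this height (z outside [3, 13.5]); Merging all regions: only the cone is present, so the union is just that shape — area = 76.11 mm²; the cube at (8.5, 12) does not reach this height (z outside [4, 13]); Combining (union): only the result so far is present, so the union is just that shape — area = 76.11 mm²; (whole slice rotated 45° about Z — lengths, areas and connectivity unchanged). So its area = 76.11 mm². Layer 86 (z = 12.9): the cone is not intersected at this z (z outside [0, 6]); the cone at (0, 2) contributes a regular 8-gon of circumradius 3.614 (interpolated between r1=5.5 and r2=3.5 at t=0.943) (area = (8/2)·3.614²·sin(360°/8) = 36.95 mm²); Merging all regions: only the cone at (0, 2) is present, so the union is just that shape — area = 36.95 mm²; the cube at (8.5, 12) is present — its section is the full 18×7 rectangle (area 126.00 mm²); Taking the union: the 2 present regions are separate (no shared area or edge), so areas and boundary lengths simply add and each stays a separate island — area = 162.95 mm²; (rotated 45° about Z; rotation is an isometry so areas/perimeters/island counts are preserved). So its area = 162.95 mm². Layer 86 is larger (162.95 vs 76.11 mm²).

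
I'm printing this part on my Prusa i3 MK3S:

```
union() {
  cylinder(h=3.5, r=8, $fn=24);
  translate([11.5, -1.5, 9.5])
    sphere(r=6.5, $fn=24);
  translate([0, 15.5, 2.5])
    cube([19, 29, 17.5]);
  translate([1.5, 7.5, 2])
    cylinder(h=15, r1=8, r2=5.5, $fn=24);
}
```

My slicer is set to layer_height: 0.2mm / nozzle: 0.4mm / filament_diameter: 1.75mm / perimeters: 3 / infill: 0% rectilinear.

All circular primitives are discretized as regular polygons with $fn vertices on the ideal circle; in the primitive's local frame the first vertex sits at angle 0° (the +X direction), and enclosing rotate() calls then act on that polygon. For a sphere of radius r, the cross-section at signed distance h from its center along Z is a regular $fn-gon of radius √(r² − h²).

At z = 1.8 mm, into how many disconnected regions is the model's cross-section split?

1

At z = 1.8 mm: the r=8 cylinder gives a regular 24-gon of circumradius 8 (constant along its height); the sphere at (11.5, -1.5) is absent (|z−center|=7.700 > r=6.5); the cube at (0, 15.5) does not reach this height (z outside [2.5, 20]); the cone at (1.5, 7.5) is absent (z outside [2, 17]); Taking the union: only the r=8 cylinder is present, so the union is just that shape — 1 connected region. The result has 1 disconnected region.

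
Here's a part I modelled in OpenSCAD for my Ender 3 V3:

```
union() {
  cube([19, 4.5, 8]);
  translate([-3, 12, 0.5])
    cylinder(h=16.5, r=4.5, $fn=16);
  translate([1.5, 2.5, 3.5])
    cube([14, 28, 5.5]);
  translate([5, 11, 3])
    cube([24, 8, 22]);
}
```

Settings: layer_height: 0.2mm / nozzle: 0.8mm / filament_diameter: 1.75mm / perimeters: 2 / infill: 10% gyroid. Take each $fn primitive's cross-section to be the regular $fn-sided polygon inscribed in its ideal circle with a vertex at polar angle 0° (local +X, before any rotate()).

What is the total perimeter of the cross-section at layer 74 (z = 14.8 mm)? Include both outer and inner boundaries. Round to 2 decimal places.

At z = 14.8 mm: the cube does not reach this height (z outside [0, 8]); the cylinder at (-3, 12): section is a regular 16-gon, circumradius r=4.5 (perimeter = 2·16·4.500·sin(180°/16) = 28.09 mm); the cube at (1.5, 2.5) is not intersected at this z (z outside [3.5, 9]); the 24×8 cube at (5, 11) contributes its full rectangle (perimeter 64.00 mm); Combining (union): the 2 present regions are separate (no shared area or edge), so areas and boundary lengths simply add and each stays a separate island — boundary = 92.09 mm. Overall, the cross-section has 2 separate islands. Total boundary length (outer) = 92.09 mm.

92.09 mm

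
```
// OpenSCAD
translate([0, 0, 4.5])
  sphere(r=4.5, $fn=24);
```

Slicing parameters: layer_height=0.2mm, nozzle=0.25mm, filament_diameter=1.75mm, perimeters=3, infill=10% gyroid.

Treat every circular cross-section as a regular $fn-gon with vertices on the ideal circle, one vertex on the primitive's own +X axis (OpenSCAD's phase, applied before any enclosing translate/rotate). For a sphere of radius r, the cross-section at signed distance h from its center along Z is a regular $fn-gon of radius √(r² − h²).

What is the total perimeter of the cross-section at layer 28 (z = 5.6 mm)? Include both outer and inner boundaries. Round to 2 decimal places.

27.34 mm

At z = 5.6 mm: the r=4.5 sphere contributes a regular 24-gon of circumradius √(4.5²−1.1²) = 4.363 (perimeter = 2·24·4.363·sin(180°/24) = 27.34 mm). Overall, the cross-section is a single solid region. Total boundary length (outer) = 27.34 mm.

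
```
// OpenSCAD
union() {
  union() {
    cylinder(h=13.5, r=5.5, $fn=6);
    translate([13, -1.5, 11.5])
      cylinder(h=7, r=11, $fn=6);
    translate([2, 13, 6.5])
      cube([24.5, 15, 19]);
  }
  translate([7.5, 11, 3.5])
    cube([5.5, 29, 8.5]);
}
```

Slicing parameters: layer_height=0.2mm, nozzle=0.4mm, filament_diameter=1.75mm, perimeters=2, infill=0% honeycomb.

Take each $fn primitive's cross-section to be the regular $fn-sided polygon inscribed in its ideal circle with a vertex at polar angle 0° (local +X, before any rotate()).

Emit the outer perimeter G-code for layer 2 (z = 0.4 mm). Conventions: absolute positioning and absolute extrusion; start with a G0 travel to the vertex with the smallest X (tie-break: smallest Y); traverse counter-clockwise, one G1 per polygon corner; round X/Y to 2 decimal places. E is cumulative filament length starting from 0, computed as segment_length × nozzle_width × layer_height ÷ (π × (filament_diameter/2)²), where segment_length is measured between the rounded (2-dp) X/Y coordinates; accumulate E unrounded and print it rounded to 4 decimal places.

At z = 0.4 mm: the r=5.5 cylinder contributes a regular 6-gon of circumradius 5.5; the cylinder at (13, -1.5) is absent (z outside [11.5, 18.5]); the cube at (2, 13) does not reach this height (z outside [6.5, 25.5]); Combining (union): only the r=5.5 cylinder is present, so the union is just that shape — 1 connected region; the cube at (7.5, 11) does not reach this height (z outside [3.5, 12]); Merging all regions: only the result so far is present, so the union is just that shape — 1 connected region. The outline is a single polygon with 6 vertices. Extrusion per mm of travel: 0.4 × 0.2 / (π × 0.875²) = 0.033260. Accumulating E over each segment gives final E = 1.0972.

G0 X-5.50 Y0.00 Z0.40
G1 X-2.75 Y-4.76 E0.1828
G1 X2.75 Y-4.76 E0.3658
G1 X5.50 Y0.00 E0.5486
G1 X2.75 Y4.76 E0.7315
G1 X-2.75 Y4.76 E0.9144
G1 X-5.50 Y0.00 E1.0972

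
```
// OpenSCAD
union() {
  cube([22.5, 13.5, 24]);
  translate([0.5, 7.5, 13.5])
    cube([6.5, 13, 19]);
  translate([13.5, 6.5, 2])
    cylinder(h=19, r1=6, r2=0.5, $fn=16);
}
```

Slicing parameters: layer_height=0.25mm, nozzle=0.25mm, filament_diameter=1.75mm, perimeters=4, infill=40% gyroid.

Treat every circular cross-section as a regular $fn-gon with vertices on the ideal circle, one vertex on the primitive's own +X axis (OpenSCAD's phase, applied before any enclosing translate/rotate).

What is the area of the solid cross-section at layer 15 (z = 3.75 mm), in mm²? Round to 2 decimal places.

At z = 3.75 mm: the cube (footprint 22.5×13.5) is included at this height (area 303.75 mm²); the cube at (0.5, 7.5) does not reach this height (z outside [13.5, 32.5]); the cone at (13.5, 6.5): at t=0.092 of its height the radius interpolates to r₁+(r₂−r₁)t = 5.493, giving a regular 16-gon of that circumradius (area = (16/2)·5.493²·sin(360°/16) = 92.39 mm²); Combining (union): the cone at (13.5, 6.5) lies entirely inside the 22.5×13.5 cube, so the union is just the 22.5×13.5 cube — area = 303.75 mm². Overall, the cross-section is a single solid region. Net area = 303.75 mm².

303.75 mm²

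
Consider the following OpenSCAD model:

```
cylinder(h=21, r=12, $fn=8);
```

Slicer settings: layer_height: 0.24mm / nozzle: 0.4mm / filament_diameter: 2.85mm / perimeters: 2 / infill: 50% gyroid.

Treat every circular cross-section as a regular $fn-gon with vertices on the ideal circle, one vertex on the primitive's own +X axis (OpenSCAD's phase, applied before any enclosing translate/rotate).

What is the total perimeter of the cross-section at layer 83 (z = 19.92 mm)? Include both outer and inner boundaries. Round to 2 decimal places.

At z = 19.92 mm: the r=12 cylinder contributes a regular 8-gon of circumradius 12 (perimeter = 2·8·12.000·sin(180°/8) = 73.48 mm). Overall, the cross-section is a single solid region. Total boundary length (outer) = 73.48 mm.

73.48 mm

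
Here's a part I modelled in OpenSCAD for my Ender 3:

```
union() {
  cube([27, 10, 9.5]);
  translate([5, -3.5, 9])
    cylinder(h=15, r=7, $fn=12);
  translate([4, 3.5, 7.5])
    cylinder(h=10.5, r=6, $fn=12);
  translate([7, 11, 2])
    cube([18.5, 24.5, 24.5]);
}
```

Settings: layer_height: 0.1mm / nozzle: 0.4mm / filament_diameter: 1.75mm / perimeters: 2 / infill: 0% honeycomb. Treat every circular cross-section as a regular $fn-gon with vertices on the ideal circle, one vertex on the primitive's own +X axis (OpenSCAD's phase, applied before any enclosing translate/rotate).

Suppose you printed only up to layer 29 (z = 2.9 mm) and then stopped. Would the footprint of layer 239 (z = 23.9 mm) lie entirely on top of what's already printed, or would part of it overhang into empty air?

Compare the two slices. At z = 2.9: the cube (footprint 27×10) is included at this height (area 270.00 mm²); the cylinder at (5, -3.5) is absent (z outside [9, 24]); the cylinder at (4, 3.5) does not reach this height (z outside [7.5, 18]); the cube at (7, 11) is present — its section is the full 18.5×24.5 rectangle (area 453.25 mm²); Taking the union: the 2 present regions are separate (no shared area or edge), so areas and boundary lengths simply add and each stays a separate island — area = 723.25 mm². At z = 23.9: the cube is absent (z outside [0, 9.5]); the r=7 cylinder at (5, -3.5) contributes a regular 12-gon of circumradius 7 (area = (12/2)·7.000²·sin(360°/12) = 147.00 mm²); the cylinder at (4, 3.5) is not intersected at this z (z outside [7.5, 18]); the 18.5×24.5 cube at (7, 11) contributes its full rectangle (area 453.25 mm²); Combining (union): the 2 present regions are separate (no shared area or edge), so areas and boundary lengths simply add and each stays a separate island — area = 600.25 mm². Checking containment: at z = 23.9 the cross-section extends beyond the z = 2.9 cross-section by about 119.78 mm².

part overhangs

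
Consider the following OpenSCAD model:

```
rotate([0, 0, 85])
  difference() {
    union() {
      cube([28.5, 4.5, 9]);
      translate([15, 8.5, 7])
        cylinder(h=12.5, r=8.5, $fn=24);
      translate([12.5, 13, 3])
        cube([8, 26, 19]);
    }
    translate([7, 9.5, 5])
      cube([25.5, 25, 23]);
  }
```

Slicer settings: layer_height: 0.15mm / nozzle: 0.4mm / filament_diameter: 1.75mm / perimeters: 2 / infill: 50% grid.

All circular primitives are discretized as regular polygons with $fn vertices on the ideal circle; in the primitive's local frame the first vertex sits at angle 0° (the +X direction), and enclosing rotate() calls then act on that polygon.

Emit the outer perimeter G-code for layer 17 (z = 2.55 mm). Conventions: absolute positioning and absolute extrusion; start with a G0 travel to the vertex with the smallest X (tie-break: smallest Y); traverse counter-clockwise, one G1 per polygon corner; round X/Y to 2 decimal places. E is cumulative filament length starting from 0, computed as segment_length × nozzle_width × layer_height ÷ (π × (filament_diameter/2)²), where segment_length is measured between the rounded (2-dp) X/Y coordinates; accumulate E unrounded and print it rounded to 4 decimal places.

At z = 2.55 mm: the 28.5×4.5 cube contributes its full rectangle; the cylinder at (15, 8.5) is absent (z outside [7, 19.5]); the cube at (12.5, 13) is absent (z outside [3, 22]); Combining (union): only the 28.5×4.5 cube is present, so the union is just that shape — 1 connected region; the cube at (7, 9.5) does not reach this height (z outside [5, 28]); Taking the first minus the rest: none of the subtracted shapes is present at this height, so that combined region is unchanged — 1 connected region; (rotated 85° about Z; rotation is an isometry so areas/perimeters/island counts are preserved). The outline is a single polygon with 4 vertices. Extrusion per mm of travel: 0.4 × 0.15 / (π × 0.875²) = 0.024945. Accumulating E over each segment gives final E = 1.6461.

G0 X-4.48 Y0.39 Z2.55
G1 X0.00 Y0.00 E0.1122
G1 X2.48 Y28.39 E0.8231
G1 X-2.00 Y28.78 E0.9352
G1 X-4.48 Y0.39 E1.6461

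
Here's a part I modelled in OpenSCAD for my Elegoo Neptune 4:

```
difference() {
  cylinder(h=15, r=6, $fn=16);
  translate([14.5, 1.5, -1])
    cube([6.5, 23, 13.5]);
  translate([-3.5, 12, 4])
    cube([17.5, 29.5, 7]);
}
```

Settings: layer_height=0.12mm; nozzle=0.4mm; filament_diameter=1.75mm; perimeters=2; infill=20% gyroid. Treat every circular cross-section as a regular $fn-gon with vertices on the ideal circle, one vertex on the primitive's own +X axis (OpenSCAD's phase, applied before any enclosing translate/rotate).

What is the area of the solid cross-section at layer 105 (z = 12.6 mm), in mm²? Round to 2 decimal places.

110.21 mm²

At z = 12.6 mm: the cylinder: section is a regular 16-gon, circumradius r=6 (area = (16/2)·6.000²·sin(360°/16) = 110.21 mm²); the cube at (14.5, 1.5) is not intersected at this z (z outside [-1, 12.5]); the cube at (-3.5, 12) is absent (z outside [4, 11]); After the difference (first − rest): none of the subtracted shapes is present at this height, so the r=6 cylinder is unchanged — area = 110.21 mm². Overall, the cross-section is a single solid region. Net area = 110.21 mm².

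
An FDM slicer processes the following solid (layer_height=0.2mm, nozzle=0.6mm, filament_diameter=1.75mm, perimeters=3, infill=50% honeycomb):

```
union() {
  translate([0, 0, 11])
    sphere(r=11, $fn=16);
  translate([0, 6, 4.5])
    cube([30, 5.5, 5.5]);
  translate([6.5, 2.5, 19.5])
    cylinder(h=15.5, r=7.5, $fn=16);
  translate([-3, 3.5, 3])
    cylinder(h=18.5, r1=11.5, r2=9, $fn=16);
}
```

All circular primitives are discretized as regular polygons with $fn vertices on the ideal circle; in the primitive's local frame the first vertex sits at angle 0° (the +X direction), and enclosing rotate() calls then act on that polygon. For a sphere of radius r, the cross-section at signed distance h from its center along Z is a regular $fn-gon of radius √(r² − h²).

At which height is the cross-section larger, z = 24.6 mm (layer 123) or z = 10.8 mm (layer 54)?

layer 54 (z = 10.8 mm)

Layer 123 (z = 24.6): the sphere does not reach this height (|z−center|=13.600 > r=11); the cube at (0, 6) is absent (z outside [4.5, 10]); the r=7.5 cylinder at (6.5, 2.5) gives a regular 16-gon of circumradius 7.5 (constant along its height) (area = (16/2)·7.500²·sin(360°/16) = 172.21 mm²); the cone at (-3, 3.5) is absent (z outside [3, 21.5]); Taking the union: only the r=7.5 cylinder at (6.5, 2.5) is present, so the union is just that shape — area = 172.21 mm². So its area = 172.21 mm². Layer 54 (z = 10.8): the r=11 sphere contributes a regular 16-gon of circumradius √(11²−0.2²) = 10.998 (area = (16/2)·10.998²·sin(360°/16) = 370.32 mm²); the cube at (0, 6) is not intersected at this z (z outside [4.5, 10]); the cylinder at (6.5, 2.5) does not reach this height (z outside [19.5, 35]); the cone at (-3, 3.5): at t=0.422 of its height the radius interpolates to r₁+(r₂−r₁)t = 10.446, giving a regular 16-gon of that circumradius (area = (16/2)·10.446²·sin(360°/16) = 334.06 mm²); Combining (union): the regions partially overlap — summed areas 704.38 mm² minus the doubly-counted overlap 254.66 mm² gives 449.71 mm² — area = 449.71 mm². So its area = 449.71 mm². Layer 54 is larger (449.71 vs 172.21 mm²).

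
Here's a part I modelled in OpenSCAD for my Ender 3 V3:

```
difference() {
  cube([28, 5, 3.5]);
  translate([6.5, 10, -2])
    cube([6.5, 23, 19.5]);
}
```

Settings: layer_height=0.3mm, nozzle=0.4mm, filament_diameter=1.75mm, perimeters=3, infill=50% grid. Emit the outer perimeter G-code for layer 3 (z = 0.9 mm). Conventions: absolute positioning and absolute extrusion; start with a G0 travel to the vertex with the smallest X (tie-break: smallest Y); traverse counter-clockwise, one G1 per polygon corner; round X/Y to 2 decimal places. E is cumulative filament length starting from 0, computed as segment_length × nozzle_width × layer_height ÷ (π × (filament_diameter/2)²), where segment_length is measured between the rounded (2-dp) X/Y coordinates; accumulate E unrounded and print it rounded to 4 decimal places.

At z = 0.9 mm: the 28×5 cube contributes its full rectangle; the cube at (6.5, 10) (footprint 6.5×23) is included at this height; Taking the first minus the rest: starting from the 28×5 cube, the 6.5×23 cube at (6.5, 10) misses the remaining region (no effect) — 1 connected region. The outline is a single polygon with 4 vertices. Extrusion per mm of travel: 0.4 × 0.3 / (π × 0.875²) = 0.049890. Accumulating E over each segment gives final E = 3.2928.

G0 X0.00 Y0.00 Z0.90
G1 X28.00 Y0.00 E1.3969
G1 X28.00 Y5.00 E1.6464
G1 X0.00 Y5.00 E3.0433
G1 X0.00 Y0.00 E3.2928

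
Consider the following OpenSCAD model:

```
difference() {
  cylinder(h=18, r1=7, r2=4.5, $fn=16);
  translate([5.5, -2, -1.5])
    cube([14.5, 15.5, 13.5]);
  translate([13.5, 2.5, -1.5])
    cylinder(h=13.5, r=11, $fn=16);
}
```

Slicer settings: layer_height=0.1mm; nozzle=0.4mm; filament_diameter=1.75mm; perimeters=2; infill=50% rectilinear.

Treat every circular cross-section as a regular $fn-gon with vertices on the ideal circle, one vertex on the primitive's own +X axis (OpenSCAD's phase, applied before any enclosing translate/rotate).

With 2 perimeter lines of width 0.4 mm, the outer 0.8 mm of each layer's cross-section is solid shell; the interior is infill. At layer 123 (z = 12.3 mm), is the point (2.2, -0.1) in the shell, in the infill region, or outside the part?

infill

At z = 12.3 mm: the cone (r1=7→r2=4.5) has section circumradius 5.292 here — a regular 16-gon; the cube at (5.5, -2) is absent (z outside [-1.5, 12]); the cylinder at (13.5, 2.5) does not reach this height (z outside [-1.5, 12]); After the difference (first − rest): none of the subtracted shapes is present at this height, so the cone is unchanged — 1 connected region. Overall, the cross-section is a single solid region. The nearest boundary edge runs (4.89, -2.03)→(5.29, 0.00); distance from the point to it = 3.01 mm. The point is inside the cross-section and 3.01 mm from the nearest boundary — more than the 0.8 mm shell width (2 × 0.4), so it's in the infill interior.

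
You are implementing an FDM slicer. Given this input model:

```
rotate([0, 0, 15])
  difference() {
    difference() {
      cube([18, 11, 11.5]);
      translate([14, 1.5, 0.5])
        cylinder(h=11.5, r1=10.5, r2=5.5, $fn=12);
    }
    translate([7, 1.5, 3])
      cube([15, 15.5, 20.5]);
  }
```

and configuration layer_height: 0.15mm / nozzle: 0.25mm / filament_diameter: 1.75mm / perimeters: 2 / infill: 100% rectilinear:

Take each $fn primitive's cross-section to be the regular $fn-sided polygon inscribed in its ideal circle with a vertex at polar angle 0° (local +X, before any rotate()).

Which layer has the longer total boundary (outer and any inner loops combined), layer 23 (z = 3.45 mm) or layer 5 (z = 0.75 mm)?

Layer 23 (z = 3.45): the cube is present — its section is the full 18×11 rectangle (perimeter 58.00 mm); the cone at (14, 1.5) contributes a regular 12-gon of circumradius 9.217 (interpolated between r1=10.5 and r2=5.5 at t=0.257) (perimeter = 2·12·9.217·sin(180°/12) = 57.26 mm); Subtracting the remaining from the first: starting from the 18×11 cube, the cone at (14, 1.5) partially overlaps it — only the 117.97 mm² overlap (of its 254.88 mm²) is removed, clipping the outline — boundary = 55.55 mm; the 15×15.5 cube at (7, 1.5) contributes its full rectangle (perimeter 61.00 mm); Taking the first minus the rest: starting from that combined region, the 15×15.5 cube at (7, 1.5) partially overlaps it — only the 13.91 mm² overlap (of its 232.50 mm²) is removed, clipping the outline — boundary = 34.81 mm; (rotated 15° about Z; rotation is an isometry so areas/perimeters/island counts are preserved). So its perimeter = 34.81 mm. Layer 5 (z = 0.75): the cube (footprint 18×11) is included at this height (perimeter 58.00 mm); the cone at (14, 1.5) contributes a regular 12-gon of circumradius 10.391 (interpolated between r1=10.5 and r2=5.5 at t=0.022) (perimeter = 2·12·10.391·sin(180°/12) = 64.55 mm); Taking the first minus the rest: starting from the 18×11 cube, the cone at (14, 1.5) partially overlaps it — only the 138.73 mm² overlap (of its 323.94 mm²) is removed, clipping the outline — boundary = 41.48 mm; the cube at (7, 1.5) is not intersected at this z (z outside [3, 23.5]); Subtracting the remaining from the first: none of the subtracted shapes is present at this height, so that combined region is unchanged — boundary = 41.48 mm; (rotated 15° about Z; rotation is an isometry so areas/perimeters/island counts are preserved). So its perimeter = 41.48 mm. Layer 5 is larger (41.48 vs 34.81 mm).

layer 5 (z = 0.75 mm)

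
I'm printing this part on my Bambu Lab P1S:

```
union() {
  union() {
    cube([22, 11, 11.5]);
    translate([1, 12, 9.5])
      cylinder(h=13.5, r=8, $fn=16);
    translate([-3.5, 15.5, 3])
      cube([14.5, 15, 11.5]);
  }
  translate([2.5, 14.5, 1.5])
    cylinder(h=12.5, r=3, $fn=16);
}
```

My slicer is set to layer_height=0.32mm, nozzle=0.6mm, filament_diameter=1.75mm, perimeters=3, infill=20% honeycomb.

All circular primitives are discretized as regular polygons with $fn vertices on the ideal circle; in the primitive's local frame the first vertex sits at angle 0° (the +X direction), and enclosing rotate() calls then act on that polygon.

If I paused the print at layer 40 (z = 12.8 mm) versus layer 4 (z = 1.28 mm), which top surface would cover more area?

layer 40 (z = 12.8 mm)

Layer 40 (z = 12.8): the cube is not intersected at this z (z outside [0, 11.5]); the r=8 cylinder at (1, 12) contributes a regular 16-gon of circumradius 8 (area = (16/2)·8.000²·sin(360°/16) = 195.93 mm²); the 14.5×15 cube at (-3.5, 15.5) contributes its full rectangle (area 217.50 mm²); Combining (union): the regions partially overlap — summed areas 413.43 mm² minus the doubly-counted overlap 40.00 mm² gives 373.44 mm² — area = 373.44 mm²; the r=3 cylinder at (2.5, 14.5) gives a regular 16-gon of circumradius 3 (constant along its height) (area = (16/2)·3.000²·sin(360°/16) = 27.55 mm²); Combining (union): the r=3 cylinder at (2.5, 14.5) lies entirely inside the result so far, so the union is just the result so far — area = 373.44 mm². So its area = 373.44 mm². Layer 4 (z = 1.28): the cube (footprint 22×11) is included at this height (area 242.00 mm²); the cylinder at (1, 12) does not reach this height (z outside [9.5, 23]); the cube at (-3.5, 15.5) does not reach this height (z outside [3, 14.5]); Merging all regions: only the 22×11 cube is present, so the union is just that shape — area = 242.00 mm²; the cylinder at (2.5, 14.5) does not reach this height (z outside [1.5, 14]); Merging all regions: only that combined region is present, so the union is just that shape — area = 242.00 mm². So its area = 242.00 mm². Layer 40 is larger (373.44 vs 242.00 mm²).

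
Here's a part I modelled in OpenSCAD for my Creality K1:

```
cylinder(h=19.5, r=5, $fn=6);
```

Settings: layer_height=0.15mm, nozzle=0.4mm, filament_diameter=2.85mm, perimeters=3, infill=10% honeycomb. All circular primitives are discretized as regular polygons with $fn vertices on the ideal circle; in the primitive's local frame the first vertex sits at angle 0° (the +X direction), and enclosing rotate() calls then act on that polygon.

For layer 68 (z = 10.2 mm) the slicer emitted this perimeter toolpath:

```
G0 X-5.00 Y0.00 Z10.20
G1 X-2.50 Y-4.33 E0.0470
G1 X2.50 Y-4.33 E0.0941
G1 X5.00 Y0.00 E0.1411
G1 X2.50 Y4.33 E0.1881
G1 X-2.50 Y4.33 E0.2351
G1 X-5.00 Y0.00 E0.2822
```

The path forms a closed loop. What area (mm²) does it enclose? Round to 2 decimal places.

Apply the shoelace formula to the sequence of (X, Y) vertices; enclosed area = 64.95 mm².

64.95 mm²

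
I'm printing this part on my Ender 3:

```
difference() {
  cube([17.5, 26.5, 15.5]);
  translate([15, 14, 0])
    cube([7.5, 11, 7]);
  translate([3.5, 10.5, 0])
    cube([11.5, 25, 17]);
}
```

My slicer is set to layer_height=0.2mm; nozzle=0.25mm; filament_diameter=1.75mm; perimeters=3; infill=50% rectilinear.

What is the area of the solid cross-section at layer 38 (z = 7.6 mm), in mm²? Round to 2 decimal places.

279.75 mm²

At z = 7.6 mm: the cube (footprint 17.5×26.5) is included at this height (area 463.75 mm²); the cube at (15, 14) is not intersected at this z (z outside [0, 7]); the cube at (3.5, 10.5) is present — its section is the full 11.5×25 rectangle (area 287.50 mm²); After the difference (first − rest): starting from the 17.5×26.5 cube (463.75 mm²), the 11.5×25 cube at (3.5, 10.5) partially overlaps it — only the 184.00 mm² overlap (of its 287.50 mm²) is removed, clipping the outline — area = 279.75 mm². Overall, the cross-section is a single solid region. Net area = 279.75 mm².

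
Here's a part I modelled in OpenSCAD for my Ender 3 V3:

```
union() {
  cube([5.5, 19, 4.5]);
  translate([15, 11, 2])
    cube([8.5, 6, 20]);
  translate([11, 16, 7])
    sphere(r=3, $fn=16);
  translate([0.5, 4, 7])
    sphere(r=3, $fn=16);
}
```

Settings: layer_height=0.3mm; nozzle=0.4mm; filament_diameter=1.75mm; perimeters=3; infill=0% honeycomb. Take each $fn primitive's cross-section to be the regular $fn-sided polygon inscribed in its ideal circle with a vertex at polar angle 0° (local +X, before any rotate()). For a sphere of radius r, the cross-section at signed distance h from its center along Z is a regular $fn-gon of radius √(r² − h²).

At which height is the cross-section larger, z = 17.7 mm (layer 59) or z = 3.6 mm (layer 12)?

Layer 59 (z = 17.7): the cube does not reach this height (z outside [0, 4.5]); the cube at (15, 11) is present — its section is the full 8.5×6 rectangle (area 51.00 mm²); the sphere at (11, 16) does not reach this height (|z−center|=10.700 > r=3); the sphere at (0.5, 4) does not reach this height (|z−center|=10.700 > r=3); Combining (union): only the 8.5×6 cube at (15, 11) is present, so the union is just that shape — area = 51.00 mm². So its area = 51.00 mm². Layer 12 (z = 3.6): the cube is present — its section is the full 5.5×19 rectangle (area 104.50 mm²); the cube at (15, 11) is present — its section is the full 8.5×6 rectangle (area 51.00 mm²); the sphere at (11, 16) is absent (|z−center|=3.400 > r=3); the sphere at (0.5, 4) is absent (|z−center|=3.400 > r=3); Merging all regions: the 2 present regions are separate (no shared area or edge), so areas and boundary lengths simply add and each stays a separate island — area = 155.50 mm². So its area = 155.50 mm². Layer 12 is larger (155.50 vs 51.00 mm²).

layer 12 (z = 3.6 mm)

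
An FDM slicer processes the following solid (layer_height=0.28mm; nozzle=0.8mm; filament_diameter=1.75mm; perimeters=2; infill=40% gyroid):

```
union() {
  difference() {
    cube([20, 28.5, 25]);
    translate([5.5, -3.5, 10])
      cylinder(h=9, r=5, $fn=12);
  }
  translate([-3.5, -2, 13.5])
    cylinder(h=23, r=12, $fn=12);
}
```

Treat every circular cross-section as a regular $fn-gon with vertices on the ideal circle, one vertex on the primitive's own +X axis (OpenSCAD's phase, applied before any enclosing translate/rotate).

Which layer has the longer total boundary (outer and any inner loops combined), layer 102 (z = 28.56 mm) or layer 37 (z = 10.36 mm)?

layer 37 (z = 10.36 mm)

Layer 102 (z = 28.56): the cube is not intersected at this z (z outside [0, 25]); the cylinder at (5.5, -3.5) is absent (z outside [10, 19]); Taking the first minus the rest: the first operand is absent here, so nothing remains; the r=12 cylinder at (-3.5, -2) gives a regular 12-gon of circumradius 12 (constant along its height) (perimeter = 2·12·12.000·sin(180°/12) = 74.54 mm); Combining (union): only the r=12 cylinder at (-3.5, -2) is present, so the union is just that shape — boundary = 74.54 mm. So its perimeter = 74.54 mm. Layer 37 (z = 10.36): the 20×28.5 cube contributes its full rectangle (perimeter 97.00 mm); the r=5 cylinder at (5.5, -3.5) contributes a regular 12-gon of circumradius 5 (perimeter = 2·12·5.000·sin(180°/12) = 31.06 mm); Subtracting the remaining from the first: starting from the 20×28.5 cube, the r=5 cylinder at (5.5, -3.5) partially overlaps it — only the 6.51 mm² overlap (of its 75.00 mm²) is removed, clipping the outline — boundary = 97.86 mm; the cylinder at (-3.5, -2) is not intersected at this z (z outside [13.5, 36.5]); Merging all regions: only that combined region is present, so the union is just that shape — boundary = 97.86 mm. So its perimeter = 97.86 mm. Layer 37 is larger (97.86 vs 74.54 mm).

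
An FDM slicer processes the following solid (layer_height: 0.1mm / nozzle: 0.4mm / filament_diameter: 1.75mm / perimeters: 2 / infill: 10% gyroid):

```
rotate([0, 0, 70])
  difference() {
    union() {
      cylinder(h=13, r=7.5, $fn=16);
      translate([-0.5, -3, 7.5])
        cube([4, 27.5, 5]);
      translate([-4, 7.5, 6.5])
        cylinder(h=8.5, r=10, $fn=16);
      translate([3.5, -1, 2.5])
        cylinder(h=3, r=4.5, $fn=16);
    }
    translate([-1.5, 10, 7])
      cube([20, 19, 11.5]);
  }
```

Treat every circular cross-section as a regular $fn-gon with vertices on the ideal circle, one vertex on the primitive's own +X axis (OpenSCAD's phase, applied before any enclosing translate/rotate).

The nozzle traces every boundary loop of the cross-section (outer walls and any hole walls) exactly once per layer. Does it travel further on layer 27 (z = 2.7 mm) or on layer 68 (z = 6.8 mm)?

Layer 27 (z = 2.7): the r=7.5 cylinder gives a regular 16-gon of circumradius 7.5 (constant along its height) (perimeter = 2·16·7.500·sin(180°/16) = 46.82 mm); the cube at (-0.5, -3) is not intersected at this z (z outside [7.5, 12.5]); the cylinder at (-4, 7.5) does not reach this height (z outside [6.5, 15]); the r=4.5 cylinder at (3.5, -1) gives a regular 16-gon of circumradius 4.5 (constant along its height) (perimeter = 2·16·4.500·sin(180°/16) = 28.09 mm); Merging all regions: the regions partially overlap (shared area 58.81 mm²), so the edge portions inside another operand are dropped and the merged outline is re-measured after clipping — boundary = 47.42 mm; the cube at (-1.5, 10) is absent (z outside [7, 18.5]); After the difference (first − rest): none of the subtracted shapes is present at this height, so the result so far is unchanged — boundary = 47.42 mm; (rotated 70° about Z; rotation is an isometry so areas/perimeters/island counts are preserved). So its perimeter = 47.42 mm. Layer 68 (z = 6.8): the cylinder: section is a regular 16-gon, circumradius r=7.5 (perimeter = 2·16·7.500·sin(180°/16) = 46.82 mm); the cube at (-0.5, -3) is absent (z outside [7.5, 12.5]); the r=10 cylinder at (-4, 7.5) contributes a regular 16-gon of circumradius 10 (perimeter = 2·16·10.000·sin(180°/16) = 62.43 mm); the cylinder at (3.5, -1) does not reach this height (z outside [2.5, 5.5]); Taking the union: the regions partially overlap (shared area 91.51 mm²), so the edge portions inside another operand are dropped and the merged outline is re-measured after clipping — boundary = 73.17 mm; the cube at (-1.5, 10) is absent (z outside [7, 18.5]); After the difference (first − rest): none of the subtracted shapes is present at this height, so that combined region is unchanged — boundary = 73.17 mm; (rotated 70° about Z; rotation is an isometry so areas/perimeters/island counts are preserved). So its perimeter = 73.17 mm. Layer 68 is larger (73.17 vs 47.42 mm).

layer 68 (z = 6.8 mm)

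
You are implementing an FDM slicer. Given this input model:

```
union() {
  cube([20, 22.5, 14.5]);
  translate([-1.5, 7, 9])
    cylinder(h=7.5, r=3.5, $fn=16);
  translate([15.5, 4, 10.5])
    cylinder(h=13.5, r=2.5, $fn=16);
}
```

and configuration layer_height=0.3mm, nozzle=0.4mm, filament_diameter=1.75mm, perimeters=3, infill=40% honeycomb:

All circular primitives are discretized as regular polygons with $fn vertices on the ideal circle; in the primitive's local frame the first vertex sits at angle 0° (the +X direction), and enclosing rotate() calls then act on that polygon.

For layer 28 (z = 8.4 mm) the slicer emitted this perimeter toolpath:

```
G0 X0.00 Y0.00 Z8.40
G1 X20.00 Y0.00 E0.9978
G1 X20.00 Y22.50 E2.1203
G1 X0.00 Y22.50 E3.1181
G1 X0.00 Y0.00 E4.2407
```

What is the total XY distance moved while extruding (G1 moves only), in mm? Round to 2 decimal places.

85.00 mm

Sum the Euclidean lengths of each G1 segment: total = 85.00 mm.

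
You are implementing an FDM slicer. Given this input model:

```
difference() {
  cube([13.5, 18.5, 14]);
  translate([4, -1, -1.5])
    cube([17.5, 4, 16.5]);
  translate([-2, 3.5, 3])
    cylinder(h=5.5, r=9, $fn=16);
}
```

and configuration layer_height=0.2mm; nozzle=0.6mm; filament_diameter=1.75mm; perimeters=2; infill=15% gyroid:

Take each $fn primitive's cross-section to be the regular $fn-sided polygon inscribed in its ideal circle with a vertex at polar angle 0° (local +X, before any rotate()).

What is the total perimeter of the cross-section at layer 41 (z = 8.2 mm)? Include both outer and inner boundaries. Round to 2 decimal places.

At z = 8.2 mm: the 13.5×18.5 cube contributes its full rectangle (perimeter 64.00 mm); the cube at (4, -1) (footprint 17.5×4) is included at this height (perimeter 43.00 mm); the cylinder at (-2, 3.5): section is a regular 16-gon, circumradius r=9 (perimeter = 2·16·9.000·sin(180°/16) = 56.19 mm); Taking the first minus the rest: starting from the 13.5×18.5 cube, the 17.5×4 cube at (4, -1) partially overlaps it — only the 28.50 mm² overlap (of its 70.00 mm²) is removed, clipping the outline; the r=9 cylinder at (-2, 3.5) partially overlaps it — only the 59.87 mm² overlap (of its 247.98 mm²) is removed, clipping the outline — boundary = 54.51 mm. Overall, the cross-section is a single solid region. Total boundary length (outer) = 54.51 mm.

54.51 mm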